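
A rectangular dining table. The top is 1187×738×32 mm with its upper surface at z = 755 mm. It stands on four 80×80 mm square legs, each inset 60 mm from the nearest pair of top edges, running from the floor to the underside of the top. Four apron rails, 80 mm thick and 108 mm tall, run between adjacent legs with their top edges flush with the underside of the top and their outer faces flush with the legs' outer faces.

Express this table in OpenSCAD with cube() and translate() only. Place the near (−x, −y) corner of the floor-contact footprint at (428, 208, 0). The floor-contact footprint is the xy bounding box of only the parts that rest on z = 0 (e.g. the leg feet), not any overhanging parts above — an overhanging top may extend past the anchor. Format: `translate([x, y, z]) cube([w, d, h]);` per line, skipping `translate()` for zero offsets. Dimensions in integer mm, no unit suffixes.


translate([368, 148, 723]) cube([1187, 738, 32]);
translate([428, 208, 0]) cube([80, 80, 723]);
translate([1415, 208, 0]) cube([80, 80, 723]);
translate([428, 746, 0]) cube([80, 80, 723]);
translate([1415, 746, 0]) cube([80, 80, 723]);
translate([508, 208, 615]) cube([907, 80, 108]);
translate([508, 746, 615]) cube([907, 80, 108]);
translate([428, 288, 615]) cube([80, 458, 108]);
translate([1415, 288, 615]) cube([80, 458, 108]);


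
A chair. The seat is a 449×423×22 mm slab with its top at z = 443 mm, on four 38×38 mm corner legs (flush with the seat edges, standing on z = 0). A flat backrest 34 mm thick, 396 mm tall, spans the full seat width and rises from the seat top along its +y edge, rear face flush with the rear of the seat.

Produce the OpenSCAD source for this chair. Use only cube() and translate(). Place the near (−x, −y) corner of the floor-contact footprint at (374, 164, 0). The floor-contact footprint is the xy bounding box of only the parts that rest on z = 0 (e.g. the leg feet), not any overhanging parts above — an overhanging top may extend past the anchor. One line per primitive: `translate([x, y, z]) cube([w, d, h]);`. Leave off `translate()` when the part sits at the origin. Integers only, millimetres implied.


translate([374, 164, 421]) cube([449, 423, 22]);
translate([374, 164, 0]) cube([38, 38, 421]);
translate([785, 164, 0]) cube([38, 38, 421]);
translate([374, 549, 0]) cube([38, 38, 421]);
translate([785, 549, 0]) cube([38, 38, 421]);
translate([374, 553, 443]) cube([449, 34, 396]);


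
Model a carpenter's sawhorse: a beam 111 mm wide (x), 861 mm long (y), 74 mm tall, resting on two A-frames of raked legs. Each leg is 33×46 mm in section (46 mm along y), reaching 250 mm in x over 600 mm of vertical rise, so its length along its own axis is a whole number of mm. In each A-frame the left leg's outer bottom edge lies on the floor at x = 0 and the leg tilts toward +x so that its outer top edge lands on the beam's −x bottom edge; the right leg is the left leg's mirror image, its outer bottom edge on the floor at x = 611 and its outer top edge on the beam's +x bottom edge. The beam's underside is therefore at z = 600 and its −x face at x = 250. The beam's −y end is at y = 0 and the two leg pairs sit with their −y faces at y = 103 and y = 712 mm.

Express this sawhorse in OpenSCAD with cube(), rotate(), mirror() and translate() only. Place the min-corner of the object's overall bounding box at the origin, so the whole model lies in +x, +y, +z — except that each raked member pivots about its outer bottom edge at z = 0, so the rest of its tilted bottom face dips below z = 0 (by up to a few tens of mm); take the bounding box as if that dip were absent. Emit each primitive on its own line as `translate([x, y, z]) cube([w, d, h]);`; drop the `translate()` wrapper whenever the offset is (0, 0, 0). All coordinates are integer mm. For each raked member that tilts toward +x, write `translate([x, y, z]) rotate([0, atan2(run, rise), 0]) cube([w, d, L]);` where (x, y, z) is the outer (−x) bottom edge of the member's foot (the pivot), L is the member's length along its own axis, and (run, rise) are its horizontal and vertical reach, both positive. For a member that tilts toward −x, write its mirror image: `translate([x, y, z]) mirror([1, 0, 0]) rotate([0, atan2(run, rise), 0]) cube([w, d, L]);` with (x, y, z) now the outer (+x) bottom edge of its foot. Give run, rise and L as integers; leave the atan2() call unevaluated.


translate([250, 0, 600]) cube([111, 861, 74]);
translate([0, 103, 0]) rotate([0, atan2(250, 600), 0]) cube([33, 46, 650]);
translate([611, 103, 0]) mirror([1, 0, 0]) rotate([0, atan2(250, 600), 0]) cube([33, 46, 650]);
translate([0, 712, 0]) rotate([0, atan2(250, 600), 0]) cube([33, 46, 650]);
translate([611, 712, 0]) mirror([1, 0, 0]) rotate([0, atan2(250, 600), 0]) cube([33, 46, 650]);


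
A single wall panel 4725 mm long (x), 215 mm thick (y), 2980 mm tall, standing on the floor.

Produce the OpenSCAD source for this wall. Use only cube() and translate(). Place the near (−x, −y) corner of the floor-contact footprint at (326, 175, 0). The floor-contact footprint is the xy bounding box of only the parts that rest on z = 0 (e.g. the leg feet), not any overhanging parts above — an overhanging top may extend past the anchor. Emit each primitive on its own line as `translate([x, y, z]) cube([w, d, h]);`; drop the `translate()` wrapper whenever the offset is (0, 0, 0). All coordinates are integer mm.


translate([326, 175, 0]) cube([4725, 215, 2980]);


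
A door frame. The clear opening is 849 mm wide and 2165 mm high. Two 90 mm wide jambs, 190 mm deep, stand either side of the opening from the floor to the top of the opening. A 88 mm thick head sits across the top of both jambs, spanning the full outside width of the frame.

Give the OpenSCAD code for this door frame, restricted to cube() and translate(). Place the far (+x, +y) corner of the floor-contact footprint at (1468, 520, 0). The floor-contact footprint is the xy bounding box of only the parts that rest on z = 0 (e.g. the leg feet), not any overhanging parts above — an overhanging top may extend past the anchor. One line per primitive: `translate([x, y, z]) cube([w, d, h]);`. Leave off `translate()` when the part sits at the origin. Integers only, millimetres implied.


translate([439, 330, 0]) cube([90, 190, 2165]);
translate([1378, 330, 0]) cube([90, 190, 2165]);
translate([439, 330, 2165]) cube([1029, 190, 88]);


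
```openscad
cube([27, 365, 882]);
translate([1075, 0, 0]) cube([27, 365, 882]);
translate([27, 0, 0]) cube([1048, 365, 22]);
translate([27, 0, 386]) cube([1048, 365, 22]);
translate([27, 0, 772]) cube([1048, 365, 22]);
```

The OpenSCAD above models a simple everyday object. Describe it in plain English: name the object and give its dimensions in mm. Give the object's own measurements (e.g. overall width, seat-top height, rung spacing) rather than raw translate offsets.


An open bookshelf. Two side panels, each 27 mm thick, 365 mm deep and 882 mm tall, stand 1102 mm apart (outside-to-outside). Between them sit 3 shelves, each 22 mm thick and 365 mm deep, spanning the full gap between the sides. The bottom shelf rests on the floor (its underside at z = 0) and the clear gap between one shelf's top and the next shelf's underside is 364 mm.


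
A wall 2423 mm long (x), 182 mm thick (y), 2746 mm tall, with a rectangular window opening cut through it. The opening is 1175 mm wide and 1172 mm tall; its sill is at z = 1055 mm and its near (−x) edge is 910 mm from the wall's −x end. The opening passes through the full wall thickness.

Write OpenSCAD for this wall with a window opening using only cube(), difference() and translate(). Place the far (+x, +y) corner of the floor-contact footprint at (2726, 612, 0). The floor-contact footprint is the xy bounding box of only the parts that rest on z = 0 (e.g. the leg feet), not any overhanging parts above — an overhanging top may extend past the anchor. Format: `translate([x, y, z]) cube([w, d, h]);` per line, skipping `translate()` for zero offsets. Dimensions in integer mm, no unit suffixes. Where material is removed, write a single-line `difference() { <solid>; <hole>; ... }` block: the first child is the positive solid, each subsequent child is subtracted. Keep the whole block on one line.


difference() { translate([303, 430, 0]) cube([2423, 182, 2746]); translate([1213, 430, 1055]) cube([1175, 182, 1172]); }


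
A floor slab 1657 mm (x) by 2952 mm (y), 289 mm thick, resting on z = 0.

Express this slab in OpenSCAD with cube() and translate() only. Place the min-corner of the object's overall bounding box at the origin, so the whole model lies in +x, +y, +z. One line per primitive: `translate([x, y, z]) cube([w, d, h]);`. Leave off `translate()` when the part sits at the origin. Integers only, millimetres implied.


cube([1657, 2952, 289]);


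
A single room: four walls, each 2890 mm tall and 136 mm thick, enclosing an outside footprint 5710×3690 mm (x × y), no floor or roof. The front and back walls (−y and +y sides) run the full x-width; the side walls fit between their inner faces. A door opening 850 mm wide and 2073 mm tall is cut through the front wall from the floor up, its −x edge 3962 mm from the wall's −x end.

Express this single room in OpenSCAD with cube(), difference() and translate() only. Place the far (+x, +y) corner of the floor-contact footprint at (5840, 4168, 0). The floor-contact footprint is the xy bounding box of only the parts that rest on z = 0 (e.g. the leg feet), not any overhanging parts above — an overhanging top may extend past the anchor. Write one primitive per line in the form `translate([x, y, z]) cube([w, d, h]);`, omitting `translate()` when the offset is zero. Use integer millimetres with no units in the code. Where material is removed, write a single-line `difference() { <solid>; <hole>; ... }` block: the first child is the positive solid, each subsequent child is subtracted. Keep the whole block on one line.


difference() { translate([130, 478, 0]) cube([5710, 136, 2890]); translate([4092, 478, 0]) cube([850, 136, 2073]); }
translate([130, 4032, 0]) cube([5710, 136, 2890]);
translate([130, 614, 0]) cube([136, 3418, 2890]);
translate([5704, 614, 0]) cube([136, 3418, 2890]);


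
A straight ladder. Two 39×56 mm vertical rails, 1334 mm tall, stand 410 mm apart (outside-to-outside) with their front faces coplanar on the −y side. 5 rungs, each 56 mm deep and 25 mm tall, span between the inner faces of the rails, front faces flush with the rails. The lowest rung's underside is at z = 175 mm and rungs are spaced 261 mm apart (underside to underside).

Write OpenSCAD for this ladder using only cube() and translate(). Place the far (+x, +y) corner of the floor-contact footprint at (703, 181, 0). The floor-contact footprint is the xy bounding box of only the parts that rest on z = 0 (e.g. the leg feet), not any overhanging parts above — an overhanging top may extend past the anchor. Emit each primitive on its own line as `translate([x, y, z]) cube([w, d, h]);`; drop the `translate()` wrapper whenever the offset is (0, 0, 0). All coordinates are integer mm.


// rung span = 410 - 2*39 = 332
// rung[k] z = 175 + k*261
translate([293, 125, 0]) cube([39, 56, 1334]);
translate([664, 125, 0]) cube([39, 56, 1334]);
translate([332, 125, 175]) cube([332, 56, 25]);
translate([332, 125, 436]) cube([332, 56, 25]);
translate([332, 125, 697]) cube([332, 56, 25]);
translate([332, 125, 958]) cube([332, 56, 25]);
translate([332, 125, 1219]) cube([332, 56, 25]);


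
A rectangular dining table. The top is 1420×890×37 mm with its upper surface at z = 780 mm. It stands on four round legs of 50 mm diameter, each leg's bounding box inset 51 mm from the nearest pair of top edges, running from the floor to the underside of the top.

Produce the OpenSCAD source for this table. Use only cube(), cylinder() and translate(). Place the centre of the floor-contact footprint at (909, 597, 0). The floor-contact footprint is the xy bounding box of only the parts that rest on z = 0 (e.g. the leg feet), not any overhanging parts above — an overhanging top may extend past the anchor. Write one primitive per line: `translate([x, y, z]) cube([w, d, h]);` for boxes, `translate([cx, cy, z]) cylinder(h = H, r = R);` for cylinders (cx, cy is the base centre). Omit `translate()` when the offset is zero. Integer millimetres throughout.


translate([199, 152, 743]) cube([1420, 890, 37]);
translate([275, 228, 0]) cylinder(h = 743, r = 25);
translate([1543, 228, 0]) cylinder(h = 743, r = 25);
translate([275, 966, 0]) cylinder(h = 743, r = 25);
translate([1543, 966, 0]) cylinder(h = 743, r = 25);


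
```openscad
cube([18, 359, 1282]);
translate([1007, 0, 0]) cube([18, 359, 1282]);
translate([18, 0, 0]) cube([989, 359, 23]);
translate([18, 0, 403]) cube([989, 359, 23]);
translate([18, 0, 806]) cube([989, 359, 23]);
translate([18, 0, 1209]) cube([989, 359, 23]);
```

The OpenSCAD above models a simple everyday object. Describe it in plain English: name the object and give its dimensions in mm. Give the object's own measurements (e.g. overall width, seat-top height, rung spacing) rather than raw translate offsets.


An open bookshelf. Two side panels, each 18 mm thick, 359 mm deep and 1282 mm tall, stand 1025 mm apart (outside-to-outside). Between them sit 4 shelves, each 23 mm thick and 359 mm deep, spanning the full gap between the sides. The bottom shelf rests on the floor (its underside at z = 0) and the clear gap between one shelf's top and the next shelf's underside is 380 mm.


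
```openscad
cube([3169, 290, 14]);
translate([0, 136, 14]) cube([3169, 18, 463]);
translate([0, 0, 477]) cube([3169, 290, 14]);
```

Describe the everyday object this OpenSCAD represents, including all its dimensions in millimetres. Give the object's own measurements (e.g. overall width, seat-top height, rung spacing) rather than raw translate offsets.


An I-beam lying along x, 3169 mm long. Overall section height 491 mm. Two flanges 290 mm wide (y) and 14 mm thick, one on the floor and one at the top; a web 18 mm thick runs between them, centred on the flange width.


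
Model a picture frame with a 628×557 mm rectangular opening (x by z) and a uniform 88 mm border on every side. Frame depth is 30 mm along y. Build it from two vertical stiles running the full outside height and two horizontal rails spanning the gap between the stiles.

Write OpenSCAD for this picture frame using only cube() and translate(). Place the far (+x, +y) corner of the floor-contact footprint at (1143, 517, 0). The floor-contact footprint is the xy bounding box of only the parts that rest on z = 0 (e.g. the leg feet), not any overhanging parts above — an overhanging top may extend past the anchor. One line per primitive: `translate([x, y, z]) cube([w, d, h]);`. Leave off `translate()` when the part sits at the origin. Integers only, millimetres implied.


translate([339, 487, 0]) cube([88, 30, 733]);
translate([1055, 487, 0]) cube([88, 30, 733]);
translate([427, 487, 0]) cube([628, 30, 88]);
translate([427, 487, 645]) cube([628, 30, 88]);


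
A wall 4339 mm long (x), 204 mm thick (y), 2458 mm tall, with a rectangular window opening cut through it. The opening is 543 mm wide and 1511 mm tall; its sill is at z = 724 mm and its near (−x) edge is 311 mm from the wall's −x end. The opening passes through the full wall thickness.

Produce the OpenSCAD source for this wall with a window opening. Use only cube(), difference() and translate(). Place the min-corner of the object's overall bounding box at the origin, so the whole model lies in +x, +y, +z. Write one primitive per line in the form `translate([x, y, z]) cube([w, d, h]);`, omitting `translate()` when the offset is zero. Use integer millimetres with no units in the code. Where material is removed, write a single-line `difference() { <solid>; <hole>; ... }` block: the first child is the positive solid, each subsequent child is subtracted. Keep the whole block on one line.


difference() { cube([4339, 204, 2458]); translate([311, 0, 724]) cube([543, 204, 1511]); }


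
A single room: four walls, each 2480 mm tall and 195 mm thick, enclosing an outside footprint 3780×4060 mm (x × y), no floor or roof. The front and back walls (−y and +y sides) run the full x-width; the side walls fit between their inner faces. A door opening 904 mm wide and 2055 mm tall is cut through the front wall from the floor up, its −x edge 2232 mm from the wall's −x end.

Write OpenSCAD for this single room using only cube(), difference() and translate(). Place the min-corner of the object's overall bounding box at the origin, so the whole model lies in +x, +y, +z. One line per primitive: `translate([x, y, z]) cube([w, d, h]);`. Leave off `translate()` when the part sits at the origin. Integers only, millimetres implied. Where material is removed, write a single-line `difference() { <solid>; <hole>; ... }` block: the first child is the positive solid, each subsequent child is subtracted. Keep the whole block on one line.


difference() { cube([3780, 195, 2480]); translate([2232, 0, 0]) cube([904, 195, 2055]); }
translate([0, 3865, 0]) cube([3780, 195, 2480]);
translate([0, 195, 0]) cube([195, 3670, 2480]);
translate([3585, 195, 0]) cube([195, 3670, 2480]);


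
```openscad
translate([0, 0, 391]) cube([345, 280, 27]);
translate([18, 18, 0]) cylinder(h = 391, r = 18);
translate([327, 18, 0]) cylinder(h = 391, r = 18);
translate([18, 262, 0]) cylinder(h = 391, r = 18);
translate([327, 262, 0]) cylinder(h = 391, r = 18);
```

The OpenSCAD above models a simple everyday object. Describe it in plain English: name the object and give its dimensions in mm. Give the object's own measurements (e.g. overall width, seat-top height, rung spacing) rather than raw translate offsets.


A simple wooden stool: a rectangular seat 345 mm (x) by 280 mm (y), 27 mm thick, top face at z = 418 mm, on four round legs, each 36 mm in diameter. The legs rest on z = 0, each leg's axis is inset half a diameter from the nearest pair of seat edges (so the leg's bounding box is flush with the corner).


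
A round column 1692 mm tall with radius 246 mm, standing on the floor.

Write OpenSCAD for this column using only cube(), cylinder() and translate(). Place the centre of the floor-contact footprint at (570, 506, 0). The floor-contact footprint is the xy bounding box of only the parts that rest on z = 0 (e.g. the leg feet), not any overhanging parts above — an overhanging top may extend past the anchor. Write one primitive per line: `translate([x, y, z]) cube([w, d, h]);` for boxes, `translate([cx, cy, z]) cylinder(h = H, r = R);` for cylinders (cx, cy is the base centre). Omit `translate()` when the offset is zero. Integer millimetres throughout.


translate([570, 506, 0]) cylinder(h = 1692, r = 246);


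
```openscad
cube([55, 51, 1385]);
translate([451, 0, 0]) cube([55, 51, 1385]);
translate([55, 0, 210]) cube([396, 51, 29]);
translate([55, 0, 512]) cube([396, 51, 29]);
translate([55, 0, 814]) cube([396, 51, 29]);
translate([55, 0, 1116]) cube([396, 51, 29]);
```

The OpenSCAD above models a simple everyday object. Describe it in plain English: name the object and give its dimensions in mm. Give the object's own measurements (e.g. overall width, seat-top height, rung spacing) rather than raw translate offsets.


A straight ladder. Two 55×51 mm vertical rails, 1385 mm tall, stand 506 mm apart (outside-to-outside) with their front faces coplanar on the −y side. 4 rungs, each 51 mm deep and 29 mm tall, span between the inner faces of the rails, front faces flush with the rails. The lowest rung's underside is at z = 210 mm and rungs are spaced 302 mm apart (underside to underside).


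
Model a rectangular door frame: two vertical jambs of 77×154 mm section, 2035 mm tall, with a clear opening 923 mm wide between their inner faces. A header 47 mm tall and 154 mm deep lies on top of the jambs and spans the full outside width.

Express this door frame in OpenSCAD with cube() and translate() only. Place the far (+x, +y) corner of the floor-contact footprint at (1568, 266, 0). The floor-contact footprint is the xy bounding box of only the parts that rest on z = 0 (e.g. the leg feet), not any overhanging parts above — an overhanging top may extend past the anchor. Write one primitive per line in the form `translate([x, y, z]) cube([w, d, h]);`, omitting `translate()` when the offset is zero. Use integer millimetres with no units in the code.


translate([491, 112, 0]) cube([77, 154, 2035]);
translate([1491, 112, 0]) cube([77, 154, 2035]);
translate([491, 112, 2035]) cube([1077, 154, 47]);


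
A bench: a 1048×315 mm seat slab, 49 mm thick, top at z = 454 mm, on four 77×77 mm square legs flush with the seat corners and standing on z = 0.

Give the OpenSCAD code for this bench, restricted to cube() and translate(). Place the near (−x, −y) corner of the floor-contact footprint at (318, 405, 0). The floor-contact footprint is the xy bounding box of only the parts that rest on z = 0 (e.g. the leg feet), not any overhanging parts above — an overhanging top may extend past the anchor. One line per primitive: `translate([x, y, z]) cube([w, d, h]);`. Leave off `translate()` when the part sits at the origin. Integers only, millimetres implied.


translate([318, 405, 405]) cube([1048, 315, 49]);
translate([318, 405, 0]) cube([77, 77, 405]);
translate([318, 643, 0]) cube([77, 77, 405]);
translate([1289, 405, 0]) cube([77, 77, 405]);
translate([1289, 643, 0]) cube([77, 77, 405]);


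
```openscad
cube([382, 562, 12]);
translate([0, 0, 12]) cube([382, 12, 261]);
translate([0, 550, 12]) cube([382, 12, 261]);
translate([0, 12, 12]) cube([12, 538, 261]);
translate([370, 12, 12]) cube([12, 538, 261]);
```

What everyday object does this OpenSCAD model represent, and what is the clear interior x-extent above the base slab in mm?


An open box. The internal width is 358 mm.

A 382×562 base slab with four walls standing on it — an open box. The base is 382 mm wide and the walls are 12 mm thick, so the internal width is 382 − 2 × 12 = 358 mm.


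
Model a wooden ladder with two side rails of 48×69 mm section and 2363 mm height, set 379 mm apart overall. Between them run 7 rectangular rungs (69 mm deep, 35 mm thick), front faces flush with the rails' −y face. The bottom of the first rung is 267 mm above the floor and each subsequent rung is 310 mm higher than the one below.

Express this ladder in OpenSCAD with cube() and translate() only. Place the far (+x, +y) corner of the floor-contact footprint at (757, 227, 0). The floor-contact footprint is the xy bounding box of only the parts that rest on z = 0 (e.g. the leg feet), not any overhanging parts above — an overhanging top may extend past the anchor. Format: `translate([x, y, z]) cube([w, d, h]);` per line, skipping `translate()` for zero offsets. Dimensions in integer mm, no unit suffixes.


// rung span = 379 - 2*48 = 283
// rung[k] z = 267 + k*310
translate([378, 158, 0]) cube([48, 69, 2363]);
translate([709, 158, 0]) cube([48, 69, 2363]);
translate([426, 158, 267]) cube([283, 69, 35]);
translate([426, 158, 577]) cube([283, 69, 35]);
translate([426, 158, 887]) cube([283, 69, 35]);
translate([426, 158, 1197]) cube([283, 69, 35]);
translate([426, 158, 1507]) cube([283, 69, 35]);
translate([426, 158, 1817]) cube([283, 69, 35]);
translate([426, 158, 2127]) cube([283, 69, 35]);


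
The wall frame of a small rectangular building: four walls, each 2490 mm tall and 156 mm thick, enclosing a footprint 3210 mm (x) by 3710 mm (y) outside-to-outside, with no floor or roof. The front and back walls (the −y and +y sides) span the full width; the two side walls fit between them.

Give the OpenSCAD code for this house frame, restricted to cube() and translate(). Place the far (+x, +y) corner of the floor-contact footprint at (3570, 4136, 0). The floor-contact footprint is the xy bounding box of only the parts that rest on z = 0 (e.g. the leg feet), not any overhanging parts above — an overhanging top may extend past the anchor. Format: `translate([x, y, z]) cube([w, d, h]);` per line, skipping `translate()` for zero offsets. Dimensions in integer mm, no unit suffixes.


translate([360, 426, 0]) cube([3210, 156, 2490]);
translate([360, 3980, 0]) cube([3210, 156, 2490]);
translate([360, 582, 0]) cube([156, 3398, 2490]);
translate([3414, 582, 0]) cube([156, 3398, 2490]);


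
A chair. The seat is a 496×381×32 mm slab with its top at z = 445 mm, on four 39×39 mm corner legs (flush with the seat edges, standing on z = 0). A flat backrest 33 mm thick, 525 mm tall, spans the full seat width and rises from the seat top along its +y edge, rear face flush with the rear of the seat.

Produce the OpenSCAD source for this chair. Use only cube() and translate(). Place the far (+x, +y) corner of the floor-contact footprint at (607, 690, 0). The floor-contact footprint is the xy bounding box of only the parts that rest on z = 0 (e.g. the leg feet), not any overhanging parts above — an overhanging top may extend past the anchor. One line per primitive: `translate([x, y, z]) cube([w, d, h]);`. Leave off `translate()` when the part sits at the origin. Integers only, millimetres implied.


translate([111, 309, 413]) cube([496, 381, 32]);
translate([111, 309, 0]) cube([39, 39, 413]);
translate([568, 309, 0]) cube([39, 39, 413]);
translate([111, 651, 0]) cube([39, 39, 413]);
translate([568, 651, 0]) cube([39, 39, 413]);
translate([111, 657, 445]) cube([496, 33, 525]);


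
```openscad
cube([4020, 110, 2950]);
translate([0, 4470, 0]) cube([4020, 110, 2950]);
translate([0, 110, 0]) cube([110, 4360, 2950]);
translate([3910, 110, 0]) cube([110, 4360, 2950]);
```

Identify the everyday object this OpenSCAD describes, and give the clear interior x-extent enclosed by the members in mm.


A house (or room) frame. The interior width is 3800 mm.

Four 2950 mm walls enclosing a rectangle with no floor or roof — a room or house frame. Outside width is 4020 mm and wall thickness is 110 mm, so the interior width is 4020 − 2 × 110 = 3800 mm.


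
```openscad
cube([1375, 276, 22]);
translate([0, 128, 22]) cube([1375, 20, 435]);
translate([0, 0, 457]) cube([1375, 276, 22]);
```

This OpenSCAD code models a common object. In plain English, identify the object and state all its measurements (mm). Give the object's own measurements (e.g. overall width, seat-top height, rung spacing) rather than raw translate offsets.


An I-beam lying along x, 1375 mm long. Overall section height 479 mm. Two flanges 276 mm wide (y) and 22 mm thick, one on the floor and one at the top; a web 20 mm thick runs between them, centred on the flange width.


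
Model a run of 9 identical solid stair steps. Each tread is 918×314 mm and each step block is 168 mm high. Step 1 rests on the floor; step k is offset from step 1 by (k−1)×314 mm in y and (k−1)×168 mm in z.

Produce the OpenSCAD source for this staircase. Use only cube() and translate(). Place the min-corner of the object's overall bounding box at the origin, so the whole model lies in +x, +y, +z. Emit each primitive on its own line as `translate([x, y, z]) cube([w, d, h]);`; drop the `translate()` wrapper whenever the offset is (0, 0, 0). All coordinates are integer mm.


cube([918, 314, 168]);
translate([0, 314, 168]) cube([918, 314, 168]);
translate([0, 628, 336]) cube([918, 314, 168]);
translate([0, 942, 504]) cube([918, 314, 168]);
translate([0, 1256, 672]) cube([918, 314, 168]);
translate([0, 1570, 840]) cube([918, 314, 168]);
translate([0, 1884, 1008]) cube([918, 314, 168]);
translate([0, 2198, 1176]) cube([918, 314, 168]);
translate([0, 2512, 1344]) cube([918, 314, 168]);


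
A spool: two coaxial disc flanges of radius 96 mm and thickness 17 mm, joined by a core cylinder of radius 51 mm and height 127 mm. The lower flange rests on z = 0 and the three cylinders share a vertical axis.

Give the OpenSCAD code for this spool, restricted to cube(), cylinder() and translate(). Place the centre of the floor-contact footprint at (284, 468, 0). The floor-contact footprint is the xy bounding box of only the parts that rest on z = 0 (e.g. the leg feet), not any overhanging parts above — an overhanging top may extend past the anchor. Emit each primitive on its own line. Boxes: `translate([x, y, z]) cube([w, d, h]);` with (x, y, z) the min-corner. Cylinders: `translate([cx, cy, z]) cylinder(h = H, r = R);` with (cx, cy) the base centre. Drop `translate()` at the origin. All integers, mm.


translate([284, 468, 0]) cylinder(h = 17, r = 96);
translate([284, 468, 17]) cylinder(h = 127, r = 51);
translate([284, 468, 144]) cylinder(h = 17, r = 96);


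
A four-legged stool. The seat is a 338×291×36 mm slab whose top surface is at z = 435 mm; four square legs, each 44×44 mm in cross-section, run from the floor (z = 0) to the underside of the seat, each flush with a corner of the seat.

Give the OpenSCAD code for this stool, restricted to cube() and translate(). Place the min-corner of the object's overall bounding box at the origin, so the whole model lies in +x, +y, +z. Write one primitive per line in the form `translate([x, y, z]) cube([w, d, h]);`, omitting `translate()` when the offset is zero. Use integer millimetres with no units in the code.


// leg_h = 435 - 36 = 399
translate([0, 0, 399]) cube([338, 291, 36]);
cube([44, 44, 399]);
translate([294, 0, 0]) cube([44, 44, 399]);
translate([0, 247, 0]) cube([44, 44, 399]);
translate([294, 247, 0]) cube([44, 44, 399]);


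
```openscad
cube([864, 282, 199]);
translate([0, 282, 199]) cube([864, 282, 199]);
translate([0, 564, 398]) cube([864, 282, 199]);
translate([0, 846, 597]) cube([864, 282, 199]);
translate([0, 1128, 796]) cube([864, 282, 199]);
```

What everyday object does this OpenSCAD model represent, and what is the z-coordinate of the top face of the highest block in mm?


A staircase. The total rise is 995 mm.

5 identical blocks, each offset up and back from the previous — a staircase. Each step is 199 mm tall and there are 5 of them, so the total rise is 5 × 199 = 995 mm.


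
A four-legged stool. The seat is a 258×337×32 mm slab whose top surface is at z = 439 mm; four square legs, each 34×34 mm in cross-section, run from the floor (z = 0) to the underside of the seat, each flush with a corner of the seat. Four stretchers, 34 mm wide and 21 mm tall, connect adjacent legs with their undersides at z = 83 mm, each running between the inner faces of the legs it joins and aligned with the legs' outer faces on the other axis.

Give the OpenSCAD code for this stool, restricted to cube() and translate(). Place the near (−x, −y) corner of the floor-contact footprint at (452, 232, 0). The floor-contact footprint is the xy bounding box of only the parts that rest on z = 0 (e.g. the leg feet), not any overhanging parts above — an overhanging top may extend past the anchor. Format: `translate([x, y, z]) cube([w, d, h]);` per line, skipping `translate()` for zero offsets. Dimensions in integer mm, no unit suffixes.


translate([452, 232, 407]) cube([258, 337, 32]);
translate([452, 232, 0]) cube([34, 34, 407]);
translate([676, 232, 0]) cube([34, 34, 407]);
translate([452, 535, 0]) cube([34, 34, 407]);
translate([676, 535, 0]) cube([34, 34, 407]);
translate([486, 232, 83]) cube([190, 34, 21]);
translate([486, 535, 83]) cube([190, 34, 21]);
translate([452, 266, 83]) cube([34, 269, 21]);
translate([676, 266, 83]) cube([34, 269, 21]);


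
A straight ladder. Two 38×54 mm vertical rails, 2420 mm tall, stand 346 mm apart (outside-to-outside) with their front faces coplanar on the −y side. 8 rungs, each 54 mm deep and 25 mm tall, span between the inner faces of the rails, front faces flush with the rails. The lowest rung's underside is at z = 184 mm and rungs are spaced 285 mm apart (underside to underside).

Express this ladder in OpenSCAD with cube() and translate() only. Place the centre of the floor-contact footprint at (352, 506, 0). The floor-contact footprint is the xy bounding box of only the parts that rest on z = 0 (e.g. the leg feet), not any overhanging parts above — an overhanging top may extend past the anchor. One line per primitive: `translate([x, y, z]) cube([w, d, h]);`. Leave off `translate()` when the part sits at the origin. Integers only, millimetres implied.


translate([179, 479, 0]) cube([38, 54, 2420]);
translate([487, 479, 0]) cube([38, 54, 2420]);
translate([217, 479, 184]) cube([270, 54, 25]);
translate([217, 479, 469]) cube([270, 54, 25]);
translate([217, 479, 754]) cube([270, 54, 25]);
translate([217, 479, 1039]) cube([270, 54, 25]);
translate([217, 479, 1324]) cube([270, 54, 25]);
translate([217, 479, 1609]) cube([270, 54, 25]);
translate([217, 479, 1894]) cube([270, 54, 25]);
translate([217, 479, 2179]) cube([270, 54, 25]);


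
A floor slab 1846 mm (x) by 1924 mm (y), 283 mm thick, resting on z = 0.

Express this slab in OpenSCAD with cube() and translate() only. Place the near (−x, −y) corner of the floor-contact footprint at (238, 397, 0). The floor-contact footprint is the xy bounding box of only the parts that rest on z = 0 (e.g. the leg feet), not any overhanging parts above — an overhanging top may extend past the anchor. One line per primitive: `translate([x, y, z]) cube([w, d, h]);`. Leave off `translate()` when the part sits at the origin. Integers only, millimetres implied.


translate([238, 397, 0]) cube([1846, 1924, 283]);


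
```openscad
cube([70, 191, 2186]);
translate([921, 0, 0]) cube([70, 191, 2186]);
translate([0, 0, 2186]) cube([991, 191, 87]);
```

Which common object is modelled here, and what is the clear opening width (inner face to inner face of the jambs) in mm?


A door frame. The clear opening width is 851 mm.

Two 2186 mm tall posts with a header on top — a door frame. The left jamb is 70 mm wide at x = 0; the right jamb starts at x = 921. The clear opening is 921 − 70 = 851 mm.


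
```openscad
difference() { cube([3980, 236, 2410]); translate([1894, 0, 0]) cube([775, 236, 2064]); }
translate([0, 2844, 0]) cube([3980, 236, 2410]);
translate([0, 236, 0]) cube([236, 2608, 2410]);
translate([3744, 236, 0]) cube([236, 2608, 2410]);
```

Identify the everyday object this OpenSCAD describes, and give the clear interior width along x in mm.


A single room. The interior width is 3508 mm.

Four walls enclosing a rectangle with a door in the front wall — a room. Outside width 3980 minus two 236 mm walls gives 3508 mm.


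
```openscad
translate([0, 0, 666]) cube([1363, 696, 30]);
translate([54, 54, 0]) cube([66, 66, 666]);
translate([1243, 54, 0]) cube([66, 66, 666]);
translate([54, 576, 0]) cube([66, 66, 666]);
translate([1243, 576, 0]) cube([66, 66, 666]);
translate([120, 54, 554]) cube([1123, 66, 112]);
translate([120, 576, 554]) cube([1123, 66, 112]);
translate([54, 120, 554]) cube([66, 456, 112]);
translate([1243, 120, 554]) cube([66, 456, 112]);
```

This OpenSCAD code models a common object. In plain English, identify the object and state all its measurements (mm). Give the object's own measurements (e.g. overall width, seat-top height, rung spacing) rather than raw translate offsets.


A rectangular dining table. The top is 1363×696×30 mm with its upper surface at z = 696 mm. It stands on four 66×66 mm square legs, each inset 54 mm from the nearest pair of top edges, running from the floor to the underside of the top. Four apron rails, 66 mm thick and 112 mm tall, run between adjacent legs with their top edges flush with the underside of the top and their outer faces flush with the legs' outer faces.


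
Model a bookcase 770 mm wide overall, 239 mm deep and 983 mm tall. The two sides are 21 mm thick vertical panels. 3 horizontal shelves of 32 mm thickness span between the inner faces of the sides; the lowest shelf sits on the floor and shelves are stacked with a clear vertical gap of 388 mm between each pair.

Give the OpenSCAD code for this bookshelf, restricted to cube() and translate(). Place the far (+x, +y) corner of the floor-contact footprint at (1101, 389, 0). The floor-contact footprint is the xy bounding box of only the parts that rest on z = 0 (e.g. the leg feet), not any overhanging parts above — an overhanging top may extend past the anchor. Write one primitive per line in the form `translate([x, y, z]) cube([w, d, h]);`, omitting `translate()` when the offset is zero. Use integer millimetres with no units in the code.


translate([331, 150, 0]) cube([21, 239, 983]);
translate([1080, 150, 0]) cube([21, 239, 983]);
translate([352, 150, 0]) cube([728, 239, 32]);
translate([352, 150, 420]) cube([728, 239, 32]);
translate([352, 150, 840]) cube([728, 239, 32]);


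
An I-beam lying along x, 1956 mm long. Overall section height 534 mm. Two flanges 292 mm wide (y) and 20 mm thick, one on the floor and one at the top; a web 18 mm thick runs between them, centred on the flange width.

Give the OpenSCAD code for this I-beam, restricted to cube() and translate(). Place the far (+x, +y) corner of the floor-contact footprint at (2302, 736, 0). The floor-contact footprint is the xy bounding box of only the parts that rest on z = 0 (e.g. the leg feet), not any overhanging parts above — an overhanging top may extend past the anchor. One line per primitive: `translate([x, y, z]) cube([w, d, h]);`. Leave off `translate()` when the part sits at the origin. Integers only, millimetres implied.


translate([346, 444, 0]) cube([1956, 292, 20]);
translate([346, 581, 20]) cube([1956, 18, 494]);
translate([346, 444, 514]) cube([1956, 292, 20]);


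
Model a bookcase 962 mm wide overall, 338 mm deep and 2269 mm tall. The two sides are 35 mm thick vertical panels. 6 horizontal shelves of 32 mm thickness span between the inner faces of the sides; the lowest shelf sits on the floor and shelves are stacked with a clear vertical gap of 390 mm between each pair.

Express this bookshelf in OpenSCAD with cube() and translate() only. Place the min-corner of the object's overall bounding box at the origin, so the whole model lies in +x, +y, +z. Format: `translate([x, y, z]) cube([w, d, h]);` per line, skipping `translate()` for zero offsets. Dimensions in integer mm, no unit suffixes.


cube([35, 338, 2269]);
translate([927, 0, 0]) cube([35, 338, 2269]);
translate([35, 0, 0]) cube([892, 338, 32]);
translate([35, 0, 422]) cube([892, 338, 32]);
translate([35, 0, 844]) cube([892, 338, 32]);
translate([35, 0, 1266]) cube([892, 338, 32]);
translate([35, 0, 1688]) cube([892, 338, 32]);
translate([35, 0, 2110]) cube([892, 338, 32]);


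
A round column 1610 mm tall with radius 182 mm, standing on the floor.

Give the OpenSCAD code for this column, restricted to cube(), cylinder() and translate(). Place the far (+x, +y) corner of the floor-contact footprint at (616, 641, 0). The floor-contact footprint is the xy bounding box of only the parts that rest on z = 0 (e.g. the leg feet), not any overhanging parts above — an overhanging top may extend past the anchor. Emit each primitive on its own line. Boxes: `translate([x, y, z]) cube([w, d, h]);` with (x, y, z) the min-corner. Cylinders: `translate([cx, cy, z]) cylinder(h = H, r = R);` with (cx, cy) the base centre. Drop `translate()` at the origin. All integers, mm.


translate([434, 459, 0]) cylinder(h = 1610, r = 182);


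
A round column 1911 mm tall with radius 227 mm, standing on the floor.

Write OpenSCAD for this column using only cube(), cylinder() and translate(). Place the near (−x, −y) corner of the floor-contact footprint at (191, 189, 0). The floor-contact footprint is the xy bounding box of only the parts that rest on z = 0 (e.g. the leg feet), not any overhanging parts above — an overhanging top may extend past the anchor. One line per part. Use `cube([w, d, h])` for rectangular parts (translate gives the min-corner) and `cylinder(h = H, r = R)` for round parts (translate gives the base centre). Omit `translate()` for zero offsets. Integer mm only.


translate([418, 416, 0]) cylinder(h = 1911, r = 227);


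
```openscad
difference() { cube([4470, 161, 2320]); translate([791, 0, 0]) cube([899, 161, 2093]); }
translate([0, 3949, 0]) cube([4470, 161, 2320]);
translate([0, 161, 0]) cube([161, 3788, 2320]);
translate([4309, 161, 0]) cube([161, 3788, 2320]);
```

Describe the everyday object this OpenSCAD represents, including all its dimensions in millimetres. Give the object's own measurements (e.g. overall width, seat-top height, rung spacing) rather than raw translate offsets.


A single room: four walls, each 2320 mm tall and 161 mm thick, enclosing an outside footprint 4470×4110 mm (x × y), no floor or roof. The front and back walls (−y and +y sides) run the full x-width; the side walls fit between their inner faces. A door opening 899 mm wide and 2093 mm tall is cut through the front wall from the floor up, its −x edge 791 mm from the wall's −x end.
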